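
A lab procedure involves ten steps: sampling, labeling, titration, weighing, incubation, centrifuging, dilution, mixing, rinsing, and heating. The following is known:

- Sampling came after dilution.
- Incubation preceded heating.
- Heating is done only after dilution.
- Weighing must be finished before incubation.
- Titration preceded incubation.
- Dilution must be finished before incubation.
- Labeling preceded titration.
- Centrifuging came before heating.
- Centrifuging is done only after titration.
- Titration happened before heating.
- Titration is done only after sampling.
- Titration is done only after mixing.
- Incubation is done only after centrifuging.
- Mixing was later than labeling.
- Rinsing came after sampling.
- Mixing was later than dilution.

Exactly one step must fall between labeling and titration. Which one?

Tracing the constraints gives labeling → mixing → titration, so mixing sits after labeling and before titration.
No other step is forced both after labeling and before titration.

mixing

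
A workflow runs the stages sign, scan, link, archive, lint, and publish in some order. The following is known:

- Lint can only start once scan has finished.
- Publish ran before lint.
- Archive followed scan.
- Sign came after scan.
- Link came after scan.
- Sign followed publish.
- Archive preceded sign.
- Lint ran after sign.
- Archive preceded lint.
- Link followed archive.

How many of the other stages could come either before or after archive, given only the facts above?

Forced before archive: scan; forced after archive: link, lint, and sign.
That leaves publish with no forced order relative to archive — 1.

1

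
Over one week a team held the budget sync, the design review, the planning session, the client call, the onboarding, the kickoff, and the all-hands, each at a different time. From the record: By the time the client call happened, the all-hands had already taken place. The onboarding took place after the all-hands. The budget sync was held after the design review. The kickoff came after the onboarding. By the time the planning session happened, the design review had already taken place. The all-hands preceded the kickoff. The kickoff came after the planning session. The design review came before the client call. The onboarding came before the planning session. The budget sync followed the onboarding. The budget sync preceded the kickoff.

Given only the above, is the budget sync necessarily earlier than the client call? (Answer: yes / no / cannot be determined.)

cannot be determined

No chain of stated constraints runs from the budget sync to the client call, and none runs from the client call to the budget sync either.
So the relative order of the budget sync and the client call is not fixed by the given facts.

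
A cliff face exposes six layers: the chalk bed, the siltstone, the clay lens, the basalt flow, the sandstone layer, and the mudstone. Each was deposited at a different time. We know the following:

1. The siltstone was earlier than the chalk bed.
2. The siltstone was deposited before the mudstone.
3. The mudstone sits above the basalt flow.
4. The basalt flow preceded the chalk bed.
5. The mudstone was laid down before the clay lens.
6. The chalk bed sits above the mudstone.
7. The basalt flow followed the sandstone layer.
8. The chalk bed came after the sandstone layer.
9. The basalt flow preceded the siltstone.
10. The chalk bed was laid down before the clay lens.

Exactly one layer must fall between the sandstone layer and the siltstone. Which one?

Tracing the constraints gives the sandstone layer → the basalt flow → the siltstone, so the basalt flow sits after the sandstone layer and before the siltstone.
No other layer is forced both after the sandstone layer and before the siltstone.

the basalt flow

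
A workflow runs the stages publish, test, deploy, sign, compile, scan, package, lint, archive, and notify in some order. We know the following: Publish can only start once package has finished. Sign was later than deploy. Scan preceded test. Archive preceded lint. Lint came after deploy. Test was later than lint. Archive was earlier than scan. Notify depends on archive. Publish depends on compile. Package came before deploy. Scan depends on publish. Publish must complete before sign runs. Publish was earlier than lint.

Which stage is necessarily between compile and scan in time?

publish

Tracing the constraints gives compile → publish → scan, so publish sits after compile and before scan.
No other stage is forced both after compile and before scan.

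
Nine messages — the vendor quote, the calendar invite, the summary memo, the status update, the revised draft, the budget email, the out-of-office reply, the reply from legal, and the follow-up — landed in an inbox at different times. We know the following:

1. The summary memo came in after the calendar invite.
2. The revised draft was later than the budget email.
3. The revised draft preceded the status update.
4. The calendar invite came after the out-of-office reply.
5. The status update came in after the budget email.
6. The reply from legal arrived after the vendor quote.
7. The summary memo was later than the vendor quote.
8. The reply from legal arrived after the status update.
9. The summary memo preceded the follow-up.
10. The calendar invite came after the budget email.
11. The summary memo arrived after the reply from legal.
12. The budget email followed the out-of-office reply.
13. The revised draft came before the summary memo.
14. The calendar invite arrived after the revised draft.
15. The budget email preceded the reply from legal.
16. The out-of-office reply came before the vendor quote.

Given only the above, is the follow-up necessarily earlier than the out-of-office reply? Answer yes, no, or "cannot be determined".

no

Tracing the constraints gives the out-of-office reply → the vendor quote → the summary memo → the follow-up, so the out-of-office reply must come before the follow-up.
That means the follow-up cannot be before the out-of-office reply.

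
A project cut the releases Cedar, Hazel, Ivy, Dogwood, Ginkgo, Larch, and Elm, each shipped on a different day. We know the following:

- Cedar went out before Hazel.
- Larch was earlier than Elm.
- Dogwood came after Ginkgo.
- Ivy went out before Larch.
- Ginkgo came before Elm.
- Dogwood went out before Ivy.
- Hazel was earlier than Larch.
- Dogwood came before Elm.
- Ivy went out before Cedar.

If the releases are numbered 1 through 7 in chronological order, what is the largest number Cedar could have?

Cedar must come before Elm, Hazel, and Larch — 3 releases forced after it.
Everything else can be placed before Cedar in some valid order, so Cedar can sit as late as position 7 − 3 = 4.

4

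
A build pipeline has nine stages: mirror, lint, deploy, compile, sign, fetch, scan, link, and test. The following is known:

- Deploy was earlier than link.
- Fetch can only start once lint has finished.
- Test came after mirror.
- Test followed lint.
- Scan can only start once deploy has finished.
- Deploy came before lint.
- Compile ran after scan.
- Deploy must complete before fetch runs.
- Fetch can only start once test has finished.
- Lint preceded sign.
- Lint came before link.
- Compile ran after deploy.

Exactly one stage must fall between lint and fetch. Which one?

Tracing the constraints gives lint → test → fetch, so test sits after lint and before fetch.
No other stage is forced both after lint and before fetch.

test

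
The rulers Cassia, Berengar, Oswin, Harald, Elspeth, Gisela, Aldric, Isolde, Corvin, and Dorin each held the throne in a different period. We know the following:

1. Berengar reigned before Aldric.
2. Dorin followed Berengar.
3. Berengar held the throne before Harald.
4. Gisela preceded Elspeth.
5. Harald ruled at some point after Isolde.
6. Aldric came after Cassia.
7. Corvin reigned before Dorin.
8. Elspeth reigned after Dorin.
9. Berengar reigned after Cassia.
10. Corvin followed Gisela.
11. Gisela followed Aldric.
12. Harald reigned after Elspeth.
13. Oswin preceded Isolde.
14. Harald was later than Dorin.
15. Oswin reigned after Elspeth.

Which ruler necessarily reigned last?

Harald

Every other ruler has a chain of constraints placing them before Harald, so Harald is last.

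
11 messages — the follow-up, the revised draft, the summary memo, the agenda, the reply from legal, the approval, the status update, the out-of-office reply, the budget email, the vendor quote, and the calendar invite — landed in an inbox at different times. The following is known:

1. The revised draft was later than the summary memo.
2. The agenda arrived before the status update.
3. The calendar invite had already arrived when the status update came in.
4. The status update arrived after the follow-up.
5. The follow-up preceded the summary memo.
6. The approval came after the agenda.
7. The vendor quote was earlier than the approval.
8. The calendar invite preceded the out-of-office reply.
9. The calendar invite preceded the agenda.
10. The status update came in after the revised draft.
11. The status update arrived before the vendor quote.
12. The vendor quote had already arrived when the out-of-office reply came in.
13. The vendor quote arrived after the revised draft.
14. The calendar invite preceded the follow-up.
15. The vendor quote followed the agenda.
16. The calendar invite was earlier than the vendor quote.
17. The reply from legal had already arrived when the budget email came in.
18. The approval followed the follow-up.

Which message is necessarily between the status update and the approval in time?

the vendor quote

Tracing the constraints gives the status update → the vendor quote → the approval, so the vendor quote sits after the status update and before the approval.
No other message is forced both after the status update and before the approval.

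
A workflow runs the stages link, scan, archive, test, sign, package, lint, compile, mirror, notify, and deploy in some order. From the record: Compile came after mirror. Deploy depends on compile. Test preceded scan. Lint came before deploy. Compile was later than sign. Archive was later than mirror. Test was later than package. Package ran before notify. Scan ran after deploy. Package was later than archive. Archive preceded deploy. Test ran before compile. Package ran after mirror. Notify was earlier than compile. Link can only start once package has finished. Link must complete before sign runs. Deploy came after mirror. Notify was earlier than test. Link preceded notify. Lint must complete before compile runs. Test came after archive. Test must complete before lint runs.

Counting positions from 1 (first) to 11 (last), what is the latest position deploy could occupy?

Deploy must come before scan — 1 stage forced after it.
Everything else can be placed before deploy in some valid order, so deploy can sit as late as position 11 − 1 = 10.

10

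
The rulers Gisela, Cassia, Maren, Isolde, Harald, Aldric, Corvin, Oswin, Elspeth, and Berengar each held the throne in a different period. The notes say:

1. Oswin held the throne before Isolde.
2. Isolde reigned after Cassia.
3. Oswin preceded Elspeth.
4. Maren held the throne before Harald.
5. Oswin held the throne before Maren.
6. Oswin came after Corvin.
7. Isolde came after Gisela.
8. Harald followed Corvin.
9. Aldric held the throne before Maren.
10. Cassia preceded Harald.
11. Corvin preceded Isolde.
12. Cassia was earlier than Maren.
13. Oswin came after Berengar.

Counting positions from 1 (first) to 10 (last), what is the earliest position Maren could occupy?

Aldric, Berengar, Cassia, Corvin, and Oswin must all come before Maren — 5 forced predecessors.
Nothing else is forced ahead of Maren, so their earliest slot is position 5 + 1 = 6.

6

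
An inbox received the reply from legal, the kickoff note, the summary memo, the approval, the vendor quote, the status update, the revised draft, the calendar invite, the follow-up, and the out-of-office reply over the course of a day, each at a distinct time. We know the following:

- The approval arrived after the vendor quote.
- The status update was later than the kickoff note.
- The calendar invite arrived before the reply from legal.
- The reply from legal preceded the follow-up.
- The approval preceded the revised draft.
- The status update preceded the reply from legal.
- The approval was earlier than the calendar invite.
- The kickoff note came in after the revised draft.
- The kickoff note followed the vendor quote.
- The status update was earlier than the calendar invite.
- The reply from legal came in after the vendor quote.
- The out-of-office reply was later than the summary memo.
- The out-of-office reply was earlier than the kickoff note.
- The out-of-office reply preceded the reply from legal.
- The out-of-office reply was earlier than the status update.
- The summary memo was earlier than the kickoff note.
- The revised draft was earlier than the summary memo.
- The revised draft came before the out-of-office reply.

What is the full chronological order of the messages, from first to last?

the vendor quote, the approval, the revised draft, the summary memo, the out-of-office reply, the kickoff note, the status update, the calendar invite, the reply from legal, the follow-up

The constraints fix every adjacent pair, so only one ordering works:
the vendor quote → the approval → the revised draft → the summary memo → the out-of-office reply → the kickoff note → the status update → the calendar invite → the reply from legal → the follow-up.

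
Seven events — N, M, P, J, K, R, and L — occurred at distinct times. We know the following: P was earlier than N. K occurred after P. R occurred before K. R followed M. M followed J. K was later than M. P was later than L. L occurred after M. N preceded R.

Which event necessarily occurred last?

Every other event has a chain of constraints placing it before K, so K is last.

K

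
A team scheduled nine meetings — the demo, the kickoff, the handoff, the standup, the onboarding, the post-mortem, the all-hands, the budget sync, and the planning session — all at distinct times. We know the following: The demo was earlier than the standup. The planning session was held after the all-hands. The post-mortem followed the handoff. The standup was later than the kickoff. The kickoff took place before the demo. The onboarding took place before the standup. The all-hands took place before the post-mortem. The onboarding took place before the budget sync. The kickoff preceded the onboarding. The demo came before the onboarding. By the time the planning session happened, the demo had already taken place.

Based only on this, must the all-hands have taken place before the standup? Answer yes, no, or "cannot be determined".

No chain of stated constraints runs from the all-hands to the standup, and none runs from the standup to the all-hands either.
So the relative order of the all-hands and the standup is not fixed by the given facts.

cannot be determined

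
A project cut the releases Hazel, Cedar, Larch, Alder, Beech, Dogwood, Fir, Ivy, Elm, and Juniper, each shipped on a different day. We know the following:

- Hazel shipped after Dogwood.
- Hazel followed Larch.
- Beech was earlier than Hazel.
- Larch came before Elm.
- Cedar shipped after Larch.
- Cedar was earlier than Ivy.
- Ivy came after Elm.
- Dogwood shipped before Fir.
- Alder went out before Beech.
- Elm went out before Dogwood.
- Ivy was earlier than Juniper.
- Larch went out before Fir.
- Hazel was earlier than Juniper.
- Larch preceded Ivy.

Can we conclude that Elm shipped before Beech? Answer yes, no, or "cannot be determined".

cannot be determined

No chain of stated constraints runs from Elm to Beech, and none runs from Beech to Elm either.
So the relative order of Elm and Beech is not fixed by the given facts.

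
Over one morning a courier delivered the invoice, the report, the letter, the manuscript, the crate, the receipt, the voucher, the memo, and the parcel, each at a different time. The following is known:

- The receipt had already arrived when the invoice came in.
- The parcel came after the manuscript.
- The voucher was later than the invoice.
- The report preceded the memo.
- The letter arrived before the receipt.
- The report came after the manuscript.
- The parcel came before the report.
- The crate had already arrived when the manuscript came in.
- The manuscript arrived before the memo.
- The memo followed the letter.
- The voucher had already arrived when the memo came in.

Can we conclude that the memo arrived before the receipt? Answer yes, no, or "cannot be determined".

no

Tracing the constraints gives the receipt → the invoice → the voucher → the memo, so the receipt must come before the memo.
That means the memo cannot be before the receipt.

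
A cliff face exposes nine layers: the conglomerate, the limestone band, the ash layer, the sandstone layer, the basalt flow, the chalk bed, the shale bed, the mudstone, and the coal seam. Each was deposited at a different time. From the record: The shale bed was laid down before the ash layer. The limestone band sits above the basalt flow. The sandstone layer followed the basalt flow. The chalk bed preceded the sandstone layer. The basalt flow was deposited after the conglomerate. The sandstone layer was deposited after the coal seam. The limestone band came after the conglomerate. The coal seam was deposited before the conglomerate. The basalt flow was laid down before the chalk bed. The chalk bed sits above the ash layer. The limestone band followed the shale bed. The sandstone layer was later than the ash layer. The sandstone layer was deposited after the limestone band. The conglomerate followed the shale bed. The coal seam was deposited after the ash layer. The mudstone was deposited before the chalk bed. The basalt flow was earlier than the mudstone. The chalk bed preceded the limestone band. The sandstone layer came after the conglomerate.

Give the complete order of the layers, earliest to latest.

the shale bed, the ash layer, the coal seam, the conglomerate, the basalt flow, the mudstone, the chalk bed, the limestone band, the sandstone layer

The constraints fix every adjacent pair, so only one ordering works:
the shale bed → the ash layer → the coal seam → the conglomerate → the basalt flow → the mudstone → the chalk bed → the limestone band → the sandstone layer.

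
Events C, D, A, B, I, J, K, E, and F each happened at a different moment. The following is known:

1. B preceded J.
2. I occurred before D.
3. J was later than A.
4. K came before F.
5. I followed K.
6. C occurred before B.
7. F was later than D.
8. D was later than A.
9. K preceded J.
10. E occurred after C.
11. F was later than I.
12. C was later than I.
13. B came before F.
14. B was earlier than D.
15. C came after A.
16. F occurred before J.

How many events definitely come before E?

Directly stated before E: C.
A reaches E via A → C → E.
I reaches E via I → C → E.
K reaches E via K → I → C → E.
That's A, C, I, and K — 4 in all.

4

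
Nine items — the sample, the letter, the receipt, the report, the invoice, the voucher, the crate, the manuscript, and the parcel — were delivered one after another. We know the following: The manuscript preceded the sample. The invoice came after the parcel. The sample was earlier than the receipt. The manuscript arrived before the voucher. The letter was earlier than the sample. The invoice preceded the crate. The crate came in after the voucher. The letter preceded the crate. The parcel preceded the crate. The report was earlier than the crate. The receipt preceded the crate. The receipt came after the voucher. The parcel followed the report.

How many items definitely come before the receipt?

4

Directly stated before the receipt: the sample and the voucher.
The letter reaches the receipt via the letter → the sample → the receipt.
The manuscript reaches the receipt via the manuscript → the sample → the receipt.
No chain forces the crate (or any of the others) ahead of the receipt.
That's the letter, the manuscript, the sample, and the voucher — 4 in all.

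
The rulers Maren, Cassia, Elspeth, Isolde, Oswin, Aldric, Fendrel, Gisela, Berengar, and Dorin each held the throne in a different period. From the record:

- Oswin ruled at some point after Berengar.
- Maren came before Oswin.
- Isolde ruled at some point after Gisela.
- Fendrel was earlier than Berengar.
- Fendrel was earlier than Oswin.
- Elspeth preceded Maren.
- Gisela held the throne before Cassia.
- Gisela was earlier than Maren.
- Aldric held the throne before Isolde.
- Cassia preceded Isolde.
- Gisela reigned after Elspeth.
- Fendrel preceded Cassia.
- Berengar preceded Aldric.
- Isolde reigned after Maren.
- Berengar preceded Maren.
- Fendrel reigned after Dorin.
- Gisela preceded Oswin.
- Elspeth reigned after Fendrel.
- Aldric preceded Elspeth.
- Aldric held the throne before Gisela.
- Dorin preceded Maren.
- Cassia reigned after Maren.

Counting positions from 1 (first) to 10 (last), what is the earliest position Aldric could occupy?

Berengar, Dorin, and Fendrel must all come before Aldric — 3 forced predecessors.
Nothing else is forced ahead of Aldric, so their earliest slot is position 3 + 1 = 4.

4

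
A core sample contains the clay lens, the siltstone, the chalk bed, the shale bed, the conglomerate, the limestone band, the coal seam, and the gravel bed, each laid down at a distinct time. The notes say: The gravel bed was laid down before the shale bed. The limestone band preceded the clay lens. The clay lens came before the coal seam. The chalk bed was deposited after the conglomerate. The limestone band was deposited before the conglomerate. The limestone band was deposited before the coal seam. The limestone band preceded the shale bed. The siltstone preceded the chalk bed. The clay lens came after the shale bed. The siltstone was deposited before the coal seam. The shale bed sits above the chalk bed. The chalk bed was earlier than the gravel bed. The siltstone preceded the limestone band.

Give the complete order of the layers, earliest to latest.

The constraints fix every adjacent pair, so only one ordering works:
the siltstone → the limestone band → the conglomerate → the chalk bed → the gravel bed → the shale bed → the clay lens → the coal seam.

the siltstone, the limestone band, the conglomerate, the chalk bed, the gravel bed, the shale bed, the clay lens, the coal seam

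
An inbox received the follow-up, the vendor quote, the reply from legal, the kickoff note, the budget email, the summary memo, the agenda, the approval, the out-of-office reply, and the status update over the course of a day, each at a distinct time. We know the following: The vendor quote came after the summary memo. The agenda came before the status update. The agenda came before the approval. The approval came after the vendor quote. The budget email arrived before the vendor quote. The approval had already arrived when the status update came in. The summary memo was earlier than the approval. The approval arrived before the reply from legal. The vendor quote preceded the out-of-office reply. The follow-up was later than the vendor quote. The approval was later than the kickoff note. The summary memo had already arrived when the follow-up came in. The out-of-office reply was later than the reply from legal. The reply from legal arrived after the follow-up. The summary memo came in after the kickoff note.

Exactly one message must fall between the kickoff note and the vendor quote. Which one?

Tracing the constraints gives the kickoff note → the summary memo → the vendor quote, so the summary memo sits after the kickoff note and before the vendor quote.
No other message is forced both after the kickoff note and before the vendor quote.

the summary memo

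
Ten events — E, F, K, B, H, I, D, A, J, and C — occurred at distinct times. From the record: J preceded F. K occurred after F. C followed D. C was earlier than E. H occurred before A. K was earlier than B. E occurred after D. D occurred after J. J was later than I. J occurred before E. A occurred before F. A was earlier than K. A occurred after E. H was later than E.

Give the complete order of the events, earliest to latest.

The constraints fix every adjacent pair, so only one ordering works:
I → J → D → C → E → H → A → F → K → B.

I, J, D, C, E, H, A, F, K, B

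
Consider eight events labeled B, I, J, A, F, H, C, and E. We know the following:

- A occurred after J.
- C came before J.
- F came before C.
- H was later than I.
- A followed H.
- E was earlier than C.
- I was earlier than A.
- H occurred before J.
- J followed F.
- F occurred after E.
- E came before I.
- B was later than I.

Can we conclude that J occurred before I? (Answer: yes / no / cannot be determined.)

Tracing the constraints gives I → H → J, so I must come before J.
That means J cannot be before I.

no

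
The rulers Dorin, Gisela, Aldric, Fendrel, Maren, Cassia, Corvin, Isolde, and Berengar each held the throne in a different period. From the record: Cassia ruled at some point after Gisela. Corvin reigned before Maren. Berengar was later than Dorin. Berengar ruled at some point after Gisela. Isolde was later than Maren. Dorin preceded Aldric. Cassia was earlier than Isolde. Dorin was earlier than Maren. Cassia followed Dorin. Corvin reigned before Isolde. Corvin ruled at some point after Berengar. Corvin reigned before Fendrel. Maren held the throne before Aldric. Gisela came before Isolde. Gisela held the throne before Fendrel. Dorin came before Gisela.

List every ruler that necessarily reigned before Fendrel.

Directly stated before Fendrel: Corvin and Gisela.
Berengar reaches Fendrel via Berengar → Corvin → Fendrel.
Dorin reaches Fendrel via Dorin → Gisela → Fendrel.
No chain forces Aldric (or any of the others) ahead of Fendrel.

Berengar, Corvin, Dorin, Gisela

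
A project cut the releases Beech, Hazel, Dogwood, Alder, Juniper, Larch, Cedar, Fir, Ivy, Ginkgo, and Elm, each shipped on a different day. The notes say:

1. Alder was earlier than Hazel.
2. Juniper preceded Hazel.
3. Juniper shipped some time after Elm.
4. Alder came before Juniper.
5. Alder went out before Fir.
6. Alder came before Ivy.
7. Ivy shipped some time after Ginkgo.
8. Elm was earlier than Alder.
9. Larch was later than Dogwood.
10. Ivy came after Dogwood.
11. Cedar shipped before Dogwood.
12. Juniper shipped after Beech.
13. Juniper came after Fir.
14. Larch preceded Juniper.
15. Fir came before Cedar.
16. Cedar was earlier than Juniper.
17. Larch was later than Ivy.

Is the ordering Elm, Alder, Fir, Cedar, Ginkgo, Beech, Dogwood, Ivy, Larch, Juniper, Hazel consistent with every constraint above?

Check each stated constraint against the proposed order — e.g. Alder is ahead of Hazel; Elm is ahead of Juniper. Every pair is in the required order; nothing is violated.

yes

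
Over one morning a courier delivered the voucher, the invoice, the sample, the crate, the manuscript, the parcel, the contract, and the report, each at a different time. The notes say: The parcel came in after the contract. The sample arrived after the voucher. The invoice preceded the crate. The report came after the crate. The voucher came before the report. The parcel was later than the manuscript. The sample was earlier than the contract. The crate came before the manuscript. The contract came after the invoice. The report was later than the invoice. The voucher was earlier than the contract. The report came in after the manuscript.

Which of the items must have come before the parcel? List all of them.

the contract, the crate, the invoice, the manuscript, the sample, the voucher

Directly stated before the parcel: the contract and the manuscript.
The crate reaches the parcel via the crate → the manuscript → the parcel.
The invoice reaches the parcel via the invoice → the contract → the parcel.
The sample reaches the parcel via the sample → the contract → the parcel.
Likewise the voucher reaches the parcel by chaining the stated constraints.
No chain forces the report ahead of the parcel.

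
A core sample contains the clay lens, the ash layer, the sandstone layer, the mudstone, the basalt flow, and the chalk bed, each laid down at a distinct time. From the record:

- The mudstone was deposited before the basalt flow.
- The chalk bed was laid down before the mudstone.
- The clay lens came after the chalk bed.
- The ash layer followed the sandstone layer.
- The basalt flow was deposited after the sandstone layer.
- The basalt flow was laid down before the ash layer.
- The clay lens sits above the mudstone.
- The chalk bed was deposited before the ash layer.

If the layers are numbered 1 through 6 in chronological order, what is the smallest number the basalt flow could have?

4

The chalk bed, the mudstone, and the sandstone layer must all come before the basalt flow — 3 forced predecessors.
Nothing else is forced ahead of the basalt flow, so its earliest slot is position 3 + 1 = 4.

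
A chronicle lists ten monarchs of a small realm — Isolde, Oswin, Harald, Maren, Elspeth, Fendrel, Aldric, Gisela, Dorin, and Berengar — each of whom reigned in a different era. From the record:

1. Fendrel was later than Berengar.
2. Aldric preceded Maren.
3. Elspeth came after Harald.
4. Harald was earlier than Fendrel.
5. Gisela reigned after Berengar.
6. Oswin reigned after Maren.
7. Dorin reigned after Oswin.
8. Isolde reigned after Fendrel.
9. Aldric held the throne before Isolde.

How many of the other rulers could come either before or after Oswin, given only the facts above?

Forced before Oswin: Aldric and Maren; forced after Oswin: Dorin.
That leaves Berengar, Elspeth, Fendrel, Gisela, Harald, and Isolde with no forced order relative to Oswin — 6.

6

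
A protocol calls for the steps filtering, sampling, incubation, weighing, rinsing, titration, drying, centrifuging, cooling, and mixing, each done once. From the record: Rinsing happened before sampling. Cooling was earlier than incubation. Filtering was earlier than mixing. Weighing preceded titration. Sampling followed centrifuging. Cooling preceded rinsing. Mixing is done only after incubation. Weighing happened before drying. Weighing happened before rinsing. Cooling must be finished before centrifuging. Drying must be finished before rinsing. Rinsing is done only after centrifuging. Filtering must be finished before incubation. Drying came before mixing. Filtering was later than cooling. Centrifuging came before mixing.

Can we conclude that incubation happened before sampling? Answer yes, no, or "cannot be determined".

No chain of stated constraints runs from incubation to sampling, and none runs from sampling to incubation either.
So the relative order of incubation and sampling is not fixed by the given facts.

cannot be determined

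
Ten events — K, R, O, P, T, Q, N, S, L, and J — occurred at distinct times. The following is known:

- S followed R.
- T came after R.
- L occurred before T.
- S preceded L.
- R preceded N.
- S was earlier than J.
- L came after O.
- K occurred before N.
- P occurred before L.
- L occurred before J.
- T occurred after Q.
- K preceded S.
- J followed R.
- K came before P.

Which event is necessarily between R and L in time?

Tracing the constraints gives R → S → L, so S sits after R and before L.
No other event is forced both after R and before L.

S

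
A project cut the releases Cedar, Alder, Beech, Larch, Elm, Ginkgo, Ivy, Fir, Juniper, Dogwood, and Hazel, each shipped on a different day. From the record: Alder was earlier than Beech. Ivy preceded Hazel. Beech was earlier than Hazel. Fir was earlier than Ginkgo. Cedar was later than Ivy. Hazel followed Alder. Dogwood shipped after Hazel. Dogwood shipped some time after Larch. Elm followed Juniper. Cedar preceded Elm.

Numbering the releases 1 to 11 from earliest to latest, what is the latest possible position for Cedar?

Cedar must come before Elm — 1 release forced after it.
Everything else can be placed before Cedar in some valid order, so Cedar can sit as late as position 11 − 1 = 10.

10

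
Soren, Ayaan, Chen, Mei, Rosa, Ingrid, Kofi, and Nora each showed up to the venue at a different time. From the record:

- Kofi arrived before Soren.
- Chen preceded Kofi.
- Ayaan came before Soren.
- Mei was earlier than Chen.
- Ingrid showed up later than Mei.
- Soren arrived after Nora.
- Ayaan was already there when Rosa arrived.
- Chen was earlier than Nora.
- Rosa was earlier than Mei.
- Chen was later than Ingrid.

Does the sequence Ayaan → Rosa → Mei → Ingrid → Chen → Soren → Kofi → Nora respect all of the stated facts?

no

The constraints require Kofi before Soren, but in the proposed sequence Soren appears ahead of Kofi. That one violation is enough.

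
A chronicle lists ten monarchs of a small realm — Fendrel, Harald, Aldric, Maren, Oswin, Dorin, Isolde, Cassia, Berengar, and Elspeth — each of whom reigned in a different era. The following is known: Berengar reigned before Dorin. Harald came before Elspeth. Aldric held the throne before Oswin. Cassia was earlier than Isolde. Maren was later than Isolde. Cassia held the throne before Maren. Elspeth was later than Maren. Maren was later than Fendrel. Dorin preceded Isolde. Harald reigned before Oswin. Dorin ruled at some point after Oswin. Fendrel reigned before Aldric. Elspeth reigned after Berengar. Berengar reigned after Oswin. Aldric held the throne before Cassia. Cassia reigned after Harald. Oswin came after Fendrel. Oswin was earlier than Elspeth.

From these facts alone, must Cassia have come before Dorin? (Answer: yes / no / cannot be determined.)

cannot be determined

No chain of stated constraints runs from Cassia to Dorin, and none runs from Dorin to Cassia either.
So the relative order of Cassia and Dorin is not fixed by the given facts.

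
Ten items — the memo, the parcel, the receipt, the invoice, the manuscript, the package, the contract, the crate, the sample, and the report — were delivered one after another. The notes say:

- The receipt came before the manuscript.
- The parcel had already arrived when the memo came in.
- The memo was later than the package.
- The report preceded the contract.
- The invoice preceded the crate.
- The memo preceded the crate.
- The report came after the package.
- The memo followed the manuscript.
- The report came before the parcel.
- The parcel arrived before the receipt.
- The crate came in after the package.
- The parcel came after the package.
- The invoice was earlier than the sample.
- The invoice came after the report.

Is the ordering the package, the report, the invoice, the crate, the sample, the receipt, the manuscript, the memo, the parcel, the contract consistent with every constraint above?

The constraints require the memo before the crate, but in the proposed sequence the crate appears ahead of the memo. That one violation is enough.

no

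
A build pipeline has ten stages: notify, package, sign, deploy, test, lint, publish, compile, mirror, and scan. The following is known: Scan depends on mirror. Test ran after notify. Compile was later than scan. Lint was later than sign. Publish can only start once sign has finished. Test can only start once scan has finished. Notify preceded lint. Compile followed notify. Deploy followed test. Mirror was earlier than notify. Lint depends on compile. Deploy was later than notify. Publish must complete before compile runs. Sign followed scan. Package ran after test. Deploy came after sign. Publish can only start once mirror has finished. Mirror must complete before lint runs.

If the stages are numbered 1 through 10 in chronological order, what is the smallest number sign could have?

3

Mirror and scan must both come before sign — 2 forced predecessors.
Nothing else is forced ahead of sign, so its earliest slot is position 2 + 1 = 3.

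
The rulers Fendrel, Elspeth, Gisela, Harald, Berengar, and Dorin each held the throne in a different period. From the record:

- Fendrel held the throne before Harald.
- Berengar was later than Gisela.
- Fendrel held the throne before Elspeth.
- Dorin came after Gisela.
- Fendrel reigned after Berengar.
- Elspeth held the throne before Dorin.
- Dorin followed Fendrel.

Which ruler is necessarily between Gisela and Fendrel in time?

Tracing the constraints gives Gisela → Berengar → Fendrel, so Berengar sits after Gisela and before Fendrel.
No other ruler is forced both after Gisela and before Fendrel.

Berengar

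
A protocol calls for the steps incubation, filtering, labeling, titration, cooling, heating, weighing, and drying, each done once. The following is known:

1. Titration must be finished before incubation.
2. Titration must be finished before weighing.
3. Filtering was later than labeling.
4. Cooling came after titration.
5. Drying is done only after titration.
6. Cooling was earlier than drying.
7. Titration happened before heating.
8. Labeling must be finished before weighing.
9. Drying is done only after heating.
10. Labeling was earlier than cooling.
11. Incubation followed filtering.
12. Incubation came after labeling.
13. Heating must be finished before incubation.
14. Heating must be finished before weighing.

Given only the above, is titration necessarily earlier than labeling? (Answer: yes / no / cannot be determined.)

cannot be determined

No chain of stated constraints runs from titration to labeling, and none runs from labeling to titration either.
So the relative order of titration and labeling is not fixed by the given facts.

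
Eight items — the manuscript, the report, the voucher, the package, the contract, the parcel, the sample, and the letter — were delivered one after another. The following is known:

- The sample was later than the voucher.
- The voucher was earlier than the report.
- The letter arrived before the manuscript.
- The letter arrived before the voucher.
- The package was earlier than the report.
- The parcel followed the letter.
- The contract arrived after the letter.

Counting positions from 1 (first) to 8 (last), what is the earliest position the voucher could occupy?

The letter must come before the voucher — 1 forced predecessor.
Nothing else is forced ahead of the voucher, so its earliest slot is position 1 + 1 = 2.

2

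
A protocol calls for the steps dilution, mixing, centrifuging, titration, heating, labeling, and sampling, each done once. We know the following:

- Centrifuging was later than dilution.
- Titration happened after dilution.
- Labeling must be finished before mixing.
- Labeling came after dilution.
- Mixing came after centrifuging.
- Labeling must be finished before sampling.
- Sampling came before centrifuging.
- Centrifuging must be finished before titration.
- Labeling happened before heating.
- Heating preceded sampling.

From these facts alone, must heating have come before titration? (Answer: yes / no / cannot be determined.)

yes

Chain the constraints: heating → sampling → centrifuging → titration. Each link is directly stated, so heating comes before titration.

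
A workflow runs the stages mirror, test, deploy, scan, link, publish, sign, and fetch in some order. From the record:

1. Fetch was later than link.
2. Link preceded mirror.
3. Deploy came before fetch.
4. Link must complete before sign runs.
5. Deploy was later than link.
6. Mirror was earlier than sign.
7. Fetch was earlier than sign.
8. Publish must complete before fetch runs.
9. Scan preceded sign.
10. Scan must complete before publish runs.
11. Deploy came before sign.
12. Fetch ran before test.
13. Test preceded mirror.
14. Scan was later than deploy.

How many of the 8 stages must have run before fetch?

4

Directly stated before fetch: deploy, link, and publish.
Scan reaches fetch via scan → publish → fetch.
No chain forces mirror (or any of the others) ahead of fetch.
That's deploy, link, publish, and scan — 4 in all.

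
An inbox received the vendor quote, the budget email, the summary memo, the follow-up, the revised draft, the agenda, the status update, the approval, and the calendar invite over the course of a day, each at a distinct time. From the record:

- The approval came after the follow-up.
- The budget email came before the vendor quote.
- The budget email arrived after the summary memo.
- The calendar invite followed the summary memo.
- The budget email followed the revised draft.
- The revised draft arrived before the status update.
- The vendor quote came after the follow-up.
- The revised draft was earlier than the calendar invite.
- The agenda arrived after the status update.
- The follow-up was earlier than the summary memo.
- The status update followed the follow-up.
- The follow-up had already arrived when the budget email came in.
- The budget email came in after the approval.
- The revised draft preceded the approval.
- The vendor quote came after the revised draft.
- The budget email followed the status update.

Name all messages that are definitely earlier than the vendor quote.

Directly stated before the vendor quote: the budget email, the follow-up, and the revised draft.
The approval reaches the vendor quote via the approval → the budget email → the vendor quote.
The status update reaches the vendor quote via the status update → the budget email → the vendor quote.
The summary memo reaches the vendor quote via the summary memo → the budget email → the vendor quote.
No chain forces the agenda (or any of the others) ahead of the vendor quote.

the approval, the budget email, the follow-up, the revised draft, the status update, the summary memo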